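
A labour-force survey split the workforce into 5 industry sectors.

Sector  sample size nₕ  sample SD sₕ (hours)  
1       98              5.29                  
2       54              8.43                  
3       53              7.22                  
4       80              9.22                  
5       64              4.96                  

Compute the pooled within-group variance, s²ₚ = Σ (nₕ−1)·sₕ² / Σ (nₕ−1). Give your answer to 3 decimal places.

1: (98−1)·5.29² = 97·27.9841 = 2714.4577
2: (54−1)·8.43² = 53·71.0649 = 3766.4397
3: (53−1)·7.22² = 52·52.1284 = 2710.6768
4: (80−1)·9.22² = 79·85.0084 = 6715.6636
5: (64−1)·4.96² = 63·24.6016 = 1549.9008
Numerator = 17457.1386; denominator = Σ(nₕ−1) = 344.
s²ₚ = 17457.1386/344 = 50.74750... → 50.747.

50.747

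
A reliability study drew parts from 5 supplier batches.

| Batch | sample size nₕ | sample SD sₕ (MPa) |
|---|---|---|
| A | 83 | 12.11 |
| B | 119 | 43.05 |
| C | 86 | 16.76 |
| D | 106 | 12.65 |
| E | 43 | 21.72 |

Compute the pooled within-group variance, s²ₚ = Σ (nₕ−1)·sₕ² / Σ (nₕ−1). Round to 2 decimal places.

A: (83−1)·12.11² = 82·146.6521 = 12025.4722
B: (119−1)·43.05² = 118·1853.3025 = 218689.695
C: (86−1)·16.76² = 85·280.8976 = 23876.296
D: (106−1)·12.65² = 105·160.0225 = 16802.3625
E: (43−1)·21.72² = 42·471.7584 = 19813.8528
Numerator = 291207.6785; denominator = Σ(nₕ−1) = 432.
s²ₚ = 291207.6785/432 = 674.0918... → 674.09.

674.09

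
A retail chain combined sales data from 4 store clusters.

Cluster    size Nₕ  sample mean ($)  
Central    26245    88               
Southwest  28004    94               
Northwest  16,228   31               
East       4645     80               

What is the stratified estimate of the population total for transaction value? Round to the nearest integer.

5816604

Estimate total by summing Nₕ·x̄ₕ over strata.
26245·88 + 28004·94 + 16228·31 + 4645·80 = 2309560 + 2632376 + 503068 + 371600 = 5816604.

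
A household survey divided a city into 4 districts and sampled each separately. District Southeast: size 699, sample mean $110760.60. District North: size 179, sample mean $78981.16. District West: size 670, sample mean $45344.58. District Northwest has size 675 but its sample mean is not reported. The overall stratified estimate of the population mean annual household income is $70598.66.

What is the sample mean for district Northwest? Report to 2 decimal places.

N = 699 + 179 + 670 + 675 = 2223.
Overall total = μ·N = 70598.66·2223 = 156940821.18.
Subtract the known strata: 699·110760.60 + 179·78981.16 + 670·45344.58 = 121940155.64.
Remaining total for district Northwest: 156940821.18 − 121940155.64 = 35000665.54.
Divide by its size: 35000665.54 / 675 = 51852.8378... → 51852.84.

51852.84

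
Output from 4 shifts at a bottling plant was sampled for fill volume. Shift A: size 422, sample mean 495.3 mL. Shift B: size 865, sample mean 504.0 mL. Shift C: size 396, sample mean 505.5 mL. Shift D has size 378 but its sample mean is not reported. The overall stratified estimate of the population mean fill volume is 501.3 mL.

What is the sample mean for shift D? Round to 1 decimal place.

497.4

N = 422 + 865 + 396 + 378 = 2061.
Overall total = μ·N = 501.3·2061 = 1033179.3.
Subtract the known strata: 422·495.3 + 865·504.0 + 396·505.5 = 845154.6.
Remaining total for shift D: 1033179.3 − 845154.6 = 188024.7.
Divide by its size: 188024.7 / 378 = 497.420... → 497.4.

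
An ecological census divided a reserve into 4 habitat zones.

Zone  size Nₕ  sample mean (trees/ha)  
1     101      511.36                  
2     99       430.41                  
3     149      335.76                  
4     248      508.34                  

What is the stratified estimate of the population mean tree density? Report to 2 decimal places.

x̄_st = (Σ Nₕx̄ₕ) / (Σ Nₕ) = (101·511.36 + 99·430.41 + 149·335.76 + 248·508.34) / 597
= 270354.51 / 597 = 452.8551... → 452.86.

452.86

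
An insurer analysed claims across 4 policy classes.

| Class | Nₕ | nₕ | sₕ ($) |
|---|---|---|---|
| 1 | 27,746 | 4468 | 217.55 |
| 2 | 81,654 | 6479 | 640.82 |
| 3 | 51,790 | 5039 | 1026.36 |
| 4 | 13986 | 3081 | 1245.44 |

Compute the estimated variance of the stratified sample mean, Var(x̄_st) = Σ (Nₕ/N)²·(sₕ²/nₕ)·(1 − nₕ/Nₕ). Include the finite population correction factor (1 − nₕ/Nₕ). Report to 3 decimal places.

31.898

N = 175176. Term for each stratum: Wₕ²sₕ²/nₕ·(1−nₕ/Nₕ).
Var(x̄_st) = 0.222947 + 12.678440 + 16.494634 + 2.502211 = 31.898232 → 31.898.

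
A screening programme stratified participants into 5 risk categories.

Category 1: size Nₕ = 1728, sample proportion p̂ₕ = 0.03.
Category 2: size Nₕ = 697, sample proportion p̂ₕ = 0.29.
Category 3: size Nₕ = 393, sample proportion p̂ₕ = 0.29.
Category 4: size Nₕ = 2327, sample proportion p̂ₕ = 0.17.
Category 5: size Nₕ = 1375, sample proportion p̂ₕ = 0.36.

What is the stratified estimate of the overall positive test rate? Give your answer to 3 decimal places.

0.193

N = 1728 + 697 + 393 + 2327 + 1375 = 6520.
Overall proportion = Σ (Nₕ/N)·p̂ₕ.
Σ Nₕp̂ₕ = 51.84 + 202.13 + 113.97 + 395.59 + 495 = 1258.53.
1258.53 / 6520 = 0.19303... → 0.193.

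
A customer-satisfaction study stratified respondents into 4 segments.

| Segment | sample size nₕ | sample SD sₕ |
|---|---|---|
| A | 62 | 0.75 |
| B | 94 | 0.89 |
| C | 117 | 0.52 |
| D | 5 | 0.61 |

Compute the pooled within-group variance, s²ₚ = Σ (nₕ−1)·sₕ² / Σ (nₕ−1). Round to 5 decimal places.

A: (62−1)·0.75² = 61·0.5625 = 34.3125
B: (94−1)·0.89² = 93·0.7921 = 73.6653
C: (117−1)·0.52² = 116·0.2704 = 31.3664
D: (5−1)·0.61² = 4·0.3721 = 1.4884
Numerator = 140.8326; denominator = Σ(nₕ−1) = 274.
s²ₚ = 140.8326/274 = 0.5139876... → 0.51399.

0.51399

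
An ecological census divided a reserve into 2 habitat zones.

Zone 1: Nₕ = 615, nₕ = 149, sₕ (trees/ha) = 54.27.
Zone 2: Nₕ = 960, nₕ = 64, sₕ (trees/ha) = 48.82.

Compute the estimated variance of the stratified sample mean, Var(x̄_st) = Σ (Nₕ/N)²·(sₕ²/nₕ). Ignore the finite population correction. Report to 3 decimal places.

N = 1575. Term for each stratum: Wₕ²sₕ²/nₕ.
Var(x̄_st) = 3.013856 + 13.835566 = 16.849422 → 16.849.

16.849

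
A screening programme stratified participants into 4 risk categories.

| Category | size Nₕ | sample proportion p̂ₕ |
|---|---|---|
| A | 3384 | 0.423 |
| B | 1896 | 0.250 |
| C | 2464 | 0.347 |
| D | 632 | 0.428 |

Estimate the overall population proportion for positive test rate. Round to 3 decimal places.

Wₕ = Nₕ/N with N = 8376: 0.4040, 0.2264, 0.2942, 0.0755.
p̂_st = 0.4040·0.423 + 0.2264·0.250 + 0.2942·0.347 + 0.0755·0.428 ≈ 0.36186... → 0.362.

0.362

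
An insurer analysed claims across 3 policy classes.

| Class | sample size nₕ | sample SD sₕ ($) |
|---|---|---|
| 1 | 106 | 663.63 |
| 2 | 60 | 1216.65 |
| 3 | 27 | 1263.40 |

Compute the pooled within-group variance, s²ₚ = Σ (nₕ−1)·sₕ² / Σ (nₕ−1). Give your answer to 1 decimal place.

1: (106−1)·663.63² = 105·440404.7769 = 46242501.5745
2: (60−1)·1216.65² = 59·1480237.2225 = 87333996.1275
3: (27−1)·1263.40² = 26·1596179.56 = 41500668.56
Numerator = 175077166.262; denominator = Σ(nₕ−1) = 190.
s²ₚ = 175077166.262/190 = 921458.770... → 921458.8.

921458.8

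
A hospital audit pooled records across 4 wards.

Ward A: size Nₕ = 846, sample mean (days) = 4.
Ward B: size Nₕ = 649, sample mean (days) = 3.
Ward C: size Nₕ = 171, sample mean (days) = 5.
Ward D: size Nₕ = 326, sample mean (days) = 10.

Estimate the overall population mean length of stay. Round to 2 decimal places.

4.74

N = 846 + 649 + 171 + 326 = 1992.
Weight each subgroup mean by Nₕ/N and sum.
Σ Nₕx̄ₕ = 846·4 + 649·3 + 171·5 + 326·10 = 3384 + 1947 + 855 + 3260 = 9446.
Divide by N: 9446 / 1992 = 4.7420... → 4.74.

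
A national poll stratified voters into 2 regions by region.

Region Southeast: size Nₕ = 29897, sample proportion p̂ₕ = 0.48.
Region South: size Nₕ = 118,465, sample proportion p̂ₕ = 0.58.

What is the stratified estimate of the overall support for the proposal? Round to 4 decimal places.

0.5598

N = 29897 + 118465 = 148362.
Overall proportion = Σ (Nₕ/N)·p̂ₕ.
Σ Nₕp̂ₕ = 14350.56 + 68709.7 = 83060.26.
83060.26 / 148362 = 0.559849... → 0.5598.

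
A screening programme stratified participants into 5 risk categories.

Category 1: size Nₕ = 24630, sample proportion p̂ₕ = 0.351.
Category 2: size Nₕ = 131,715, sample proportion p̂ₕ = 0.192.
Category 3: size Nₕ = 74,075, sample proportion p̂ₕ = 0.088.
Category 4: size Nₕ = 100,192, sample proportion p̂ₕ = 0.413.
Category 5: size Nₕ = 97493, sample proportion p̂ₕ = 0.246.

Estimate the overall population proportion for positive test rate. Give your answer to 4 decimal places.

Wₕ = Nₕ/N with N = 428105: 0.0575, 0.3077, 0.1730, 0.2340, 0.2277.
p̂_st = 0.0575·0.351 + 0.3077·0.192 + 0.1730·0.088 + 0.2340·0.413 + 0.2277·0.246 ≈ 0.247172... → 0.2472.

0.2472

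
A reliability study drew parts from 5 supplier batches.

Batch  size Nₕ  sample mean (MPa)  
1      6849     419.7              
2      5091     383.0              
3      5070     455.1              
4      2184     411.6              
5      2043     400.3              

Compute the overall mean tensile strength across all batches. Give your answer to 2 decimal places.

416.65

N = 21237; weights Wₕ = Nₕ/N = (0.3225, 0.2397, 0.2387, 0.1028, 0.0962).
x̄_st = Σ Wₕ·x̄ₕ = 0.3225·419.7 + 0.2397·383.0 + 0.2387·455.1 + 0.1028·411.6 + 0.0962·400.3 ≈ 416.6541...
→ 416.65.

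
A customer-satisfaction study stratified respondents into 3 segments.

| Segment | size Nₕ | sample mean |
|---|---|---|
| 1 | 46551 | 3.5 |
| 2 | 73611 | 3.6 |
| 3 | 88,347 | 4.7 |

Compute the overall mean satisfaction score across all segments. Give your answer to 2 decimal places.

N = 46551 + 73611 + 88347 = 208509.
Weight each subgroup mean by Nₕ/N and sum.
Σ Nₕx̄ₕ = 46551·3.5 + 73611·3.6 + 88347·4.7 = 162928.5 + 264999.6 + 415230.9 = 843159.
Divide by N: 843159 / 208509 = 4.0438... → 4.04.

4.04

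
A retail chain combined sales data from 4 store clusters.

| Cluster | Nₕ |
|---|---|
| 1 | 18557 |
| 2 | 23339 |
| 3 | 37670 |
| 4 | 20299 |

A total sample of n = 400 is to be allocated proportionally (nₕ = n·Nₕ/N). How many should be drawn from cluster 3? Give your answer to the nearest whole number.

N = 18557 + 23339 + 37670 + 20299 = 99865.
n_3 = 400·37670/99865 = 150.884... → 151.

151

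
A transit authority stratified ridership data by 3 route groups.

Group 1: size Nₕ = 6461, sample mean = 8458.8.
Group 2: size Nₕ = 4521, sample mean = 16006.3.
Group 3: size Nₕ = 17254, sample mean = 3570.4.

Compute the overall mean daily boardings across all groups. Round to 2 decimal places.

6680.14

N = 28236; weights Wₕ = Nₕ/N = (0.2288, 0.1601, 0.6111).
x̄_st = Σ Wₕ·x̄ₕ = 0.2288·8458.8 + 0.1601·16006.3 + 0.6111·3570.4 ≈ 6680.1413...
→ 6680.14.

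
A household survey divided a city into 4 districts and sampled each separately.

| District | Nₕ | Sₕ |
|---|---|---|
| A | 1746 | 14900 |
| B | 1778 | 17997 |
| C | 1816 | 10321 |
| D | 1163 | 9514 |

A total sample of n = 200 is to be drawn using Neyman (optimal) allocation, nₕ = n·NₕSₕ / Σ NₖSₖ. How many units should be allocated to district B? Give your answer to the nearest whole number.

A: NₕSₕ = 1746·14900 = 26015400
B: NₕSₕ = 1778·17997 = 31998666
C: NₕSₕ = 1816·10321 = 18742936
D: NₕSₕ = 1163·9514 = 11064782
Σ NₕSₕ = 87821784.
n_B = 200·31998666/87821784 = 72.872... → 73.

73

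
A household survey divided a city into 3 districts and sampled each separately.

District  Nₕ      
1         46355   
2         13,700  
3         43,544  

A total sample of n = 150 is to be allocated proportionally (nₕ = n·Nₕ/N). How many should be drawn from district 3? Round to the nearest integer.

N = 46355 + 13700 + 43544 = 103599.
n_3 = 150·43544/103599 = 63.047... → 63.

63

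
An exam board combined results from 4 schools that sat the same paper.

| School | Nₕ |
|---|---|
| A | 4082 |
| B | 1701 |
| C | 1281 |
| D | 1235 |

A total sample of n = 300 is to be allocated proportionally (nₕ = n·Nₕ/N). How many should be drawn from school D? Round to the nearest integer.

45

Share of school D = 1235/8299 = 0.14881.
Allocate 300 × 0.14881 = 44.644... → 45.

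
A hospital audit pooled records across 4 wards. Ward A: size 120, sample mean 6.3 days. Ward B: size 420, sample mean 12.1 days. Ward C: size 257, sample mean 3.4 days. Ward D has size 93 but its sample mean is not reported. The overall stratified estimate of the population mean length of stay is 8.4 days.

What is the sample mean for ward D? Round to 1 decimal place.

Σ Nₕx̄ₕ = N·μ, so 93·x̄_D = 890·8.4 − (120·6.3 + 420·12.1 + 257·3.4).
= 7476 − 6711.8 = 764.2.
x̄_D = 764.2 / 93 = 8.217... → 8.2.

8.2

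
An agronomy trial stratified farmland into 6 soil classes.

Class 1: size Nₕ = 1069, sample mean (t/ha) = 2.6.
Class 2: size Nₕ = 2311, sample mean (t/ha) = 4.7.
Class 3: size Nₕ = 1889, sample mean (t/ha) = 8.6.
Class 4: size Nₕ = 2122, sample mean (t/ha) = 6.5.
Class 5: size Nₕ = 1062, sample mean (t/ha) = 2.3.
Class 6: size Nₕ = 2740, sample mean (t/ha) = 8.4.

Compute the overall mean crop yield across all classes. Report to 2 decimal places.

N = 1069 + 2311 + 1889 + 2122 + 1062 + 2740 = 11193.
Overall mean = Σ (Nₕ/N)·x̄ₕ — weight by population share, not a simple average.
Σ Nₕx̄ₕ = 1069·2.6 + 2311·4.7 + 1889·8.6 + 2122·6.5 + 1062·2.3 + 2740·8.4 = 2779.4 + 10861.7 + 16245.4 + 13793 + 2442.6 + 23016 = 69138.1.
Divide by N: 69138.1 / 11193 = 6.1769... → 6.18.

6.18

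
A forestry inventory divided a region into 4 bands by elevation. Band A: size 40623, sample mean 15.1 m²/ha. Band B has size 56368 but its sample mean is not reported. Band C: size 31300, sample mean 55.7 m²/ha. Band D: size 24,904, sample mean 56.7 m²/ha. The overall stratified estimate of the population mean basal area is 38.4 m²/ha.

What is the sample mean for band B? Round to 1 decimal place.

N = 40623 + 56368 + 31300 + 24904 = 153195.
Overall total = μ·N = 38.4·153195 = 5882688.
Subtract the known strata: 40623·15.1 + 31300·55.7 + 24904·56.7 = 3768874.1.
Remaining total for band B: 5882688 − 3768874.1 = 2113813.9.
Divide by its size: 2113813.9 / 56368 = 37.500... → 37.5.

37.5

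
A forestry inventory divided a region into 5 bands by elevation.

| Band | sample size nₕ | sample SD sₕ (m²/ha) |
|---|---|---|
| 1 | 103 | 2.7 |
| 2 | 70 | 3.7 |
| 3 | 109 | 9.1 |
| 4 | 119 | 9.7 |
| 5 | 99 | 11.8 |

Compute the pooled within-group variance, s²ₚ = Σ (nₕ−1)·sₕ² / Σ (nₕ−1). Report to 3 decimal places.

1: (103−1)·2.7² = 102·7.29 = 743.58
2: (70−1)·3.7² = 69·13.69 = 944.61
3: (109−1)·9.1² = 108·82.81 = 8943.48
4: (119−1)·9.7² = 118·94.09 = 11102.62
5: (99−1)·11.8² = 98·139.24 = 13645.52
Numerator = 35379.81; denominator = Σ(nₕ−1) = 495.
s²ₚ = 35379.81/495 = 71.47436... → 71.474.

71.474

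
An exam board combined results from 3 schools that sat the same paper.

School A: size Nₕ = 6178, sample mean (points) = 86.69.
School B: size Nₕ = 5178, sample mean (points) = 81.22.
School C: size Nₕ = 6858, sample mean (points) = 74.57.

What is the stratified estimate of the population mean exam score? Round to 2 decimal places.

x̄_st = (Σ Nₕx̄ₕ) / (Σ Nₕ) = (6178·86.69 + 5178·81.22 + 6858·74.57) / 18214
= 1467529.04 / 18214 = 80.5715... → 80.57.

80.57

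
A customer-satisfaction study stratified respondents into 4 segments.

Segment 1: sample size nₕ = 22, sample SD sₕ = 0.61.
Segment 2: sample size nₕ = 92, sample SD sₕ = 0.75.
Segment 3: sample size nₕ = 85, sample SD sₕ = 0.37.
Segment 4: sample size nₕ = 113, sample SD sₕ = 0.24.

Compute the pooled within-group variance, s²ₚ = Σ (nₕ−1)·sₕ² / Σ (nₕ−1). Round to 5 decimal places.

Degrees of freedom: 21 + 91 + 84 + 112 = 308.
Σ(nₕ−1)sₕ² = 21·0.3721 + 91·0.5625 + 84·0.1369 + 112·0.0576 = 76.9524.
s²ₚ = 76.9524 / 308 = 0.2498455... → 0.24985.

0.24985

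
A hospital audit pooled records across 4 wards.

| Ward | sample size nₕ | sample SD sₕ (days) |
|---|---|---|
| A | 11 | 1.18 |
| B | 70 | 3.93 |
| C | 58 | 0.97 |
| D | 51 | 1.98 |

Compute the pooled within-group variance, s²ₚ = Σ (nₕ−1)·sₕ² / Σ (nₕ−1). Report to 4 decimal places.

7.1466

A: (11−1)·1.18² = 10·1.3924 = 13.924
B: (70−1)·3.93² = 69·15.4449 = 1065.6981
C: (58−1)·0.97² = 57·0.9409 = 53.6313
D: (51−1)·1.98² = 50·3.9204 = 196.02
Numerator = 1329.2734; denominator = Σ(nₕ−1) = 186.
s²ₚ = 1329.2734/186 = 7.146631... → 7.1466.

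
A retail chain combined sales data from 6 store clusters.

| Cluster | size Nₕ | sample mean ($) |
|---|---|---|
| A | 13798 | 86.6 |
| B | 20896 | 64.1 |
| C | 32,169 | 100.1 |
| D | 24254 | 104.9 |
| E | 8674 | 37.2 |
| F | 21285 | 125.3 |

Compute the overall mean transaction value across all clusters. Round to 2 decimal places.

93.23

x̄_st = (Σ Nₕx̄ₕ) / (Σ Nₕ) = (13798·86.6 + 20896·64.1 + 32169·100.1 + 24254·104.9 + 8674·37.2 + 21285·125.3) / 121076
= 11288385.2 / 121076 = 93.2339... → 93.23.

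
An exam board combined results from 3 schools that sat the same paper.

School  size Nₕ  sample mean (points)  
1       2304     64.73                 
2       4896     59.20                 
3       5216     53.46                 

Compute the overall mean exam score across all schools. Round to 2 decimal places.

57.81

N = 12416; weights Wₕ = Nₕ/N = (0.1856, 0.3943, 0.4201).
x̄_st = Σ Wₕ·x̄ₕ = 0.1856·64.73 + 0.3943·59.20 + 0.4201·53.46 ≈ 57.8148...
→ 57.81.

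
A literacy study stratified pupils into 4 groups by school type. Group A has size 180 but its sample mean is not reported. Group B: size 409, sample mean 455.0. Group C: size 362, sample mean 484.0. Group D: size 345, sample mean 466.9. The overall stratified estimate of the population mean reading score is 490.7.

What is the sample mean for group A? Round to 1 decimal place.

Σ Nₕx̄ₕ = N·μ, so 180·x̄_A = 1296·490.7 − (409·455.0 + 362·484.0 + 345·466.9).
= 635947.2 − 522383.5 = 113563.7.
x̄_A = 113563.7 / 180 = 630.909... → 630.9.

630.9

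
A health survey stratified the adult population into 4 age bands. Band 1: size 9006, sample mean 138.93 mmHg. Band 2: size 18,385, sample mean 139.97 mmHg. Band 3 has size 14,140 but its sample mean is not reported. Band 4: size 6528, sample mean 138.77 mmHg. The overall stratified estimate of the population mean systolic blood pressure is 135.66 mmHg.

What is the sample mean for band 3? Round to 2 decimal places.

126.54

N = 9006 + 18385 + 14140 + 6528 = 48059.
Overall total = μ·N = 135.66·48059 = 6519683.94.
Subtract the known strata: 9006·138.93 + 18385·139.97 + 6528·138.77 = 4730442.59.
Remaining total for band 3: 6519683.94 − 4730442.59 = 1789241.35.
Divide by its size: 1789241.35 / 14140 = 126.5376... → 126.54.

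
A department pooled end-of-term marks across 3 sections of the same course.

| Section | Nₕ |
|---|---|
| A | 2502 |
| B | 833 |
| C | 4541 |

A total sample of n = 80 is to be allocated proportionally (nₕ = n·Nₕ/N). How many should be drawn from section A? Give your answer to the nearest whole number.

25

Share of section A = 2502/7876 = 0.31767.
Allocate 80 × 0.31767 = 25.414... → 25.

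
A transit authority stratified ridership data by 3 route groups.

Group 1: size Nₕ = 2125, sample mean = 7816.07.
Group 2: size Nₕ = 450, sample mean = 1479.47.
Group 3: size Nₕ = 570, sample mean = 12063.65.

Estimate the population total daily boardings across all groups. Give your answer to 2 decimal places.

1: 2125·7816.07 = 16609148.75
2: 450·1479.47 = 665761.5
3: 570·12063.65 = 6876280.5
τ̂ = Σ Nₕx̄ₕ = 24151190.75.

24151190.75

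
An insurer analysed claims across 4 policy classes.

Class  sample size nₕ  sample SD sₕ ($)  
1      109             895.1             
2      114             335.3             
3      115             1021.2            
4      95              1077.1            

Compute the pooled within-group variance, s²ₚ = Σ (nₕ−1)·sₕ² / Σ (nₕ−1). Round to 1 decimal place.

762640.1

1: (109−1)·895.1² = 108·801204.01 = 86530033.08
2: (114−1)·335.3² = 113·112426.09 = 12704148.17
3: (115−1)·1021.2² = 114·1042849.44 = 118884836.16
4: (95−1)·1077.1² = 94·1160144.41 = 109053574.54
Numerator = 327172591.95; denominator = Σ(nₕ−1) = 429.
s²ₚ = 327172591.95/429 = 762640.074... → 762640.1.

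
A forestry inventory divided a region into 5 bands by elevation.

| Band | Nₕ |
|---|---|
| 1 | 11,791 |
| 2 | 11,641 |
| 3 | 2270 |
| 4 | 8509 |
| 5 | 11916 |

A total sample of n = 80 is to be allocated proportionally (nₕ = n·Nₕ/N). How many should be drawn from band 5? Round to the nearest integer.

N = 11791 + 11641 + 2270 + 8509 + 11916 = 46127.
n_5 = 80·11916/46127 = 20.666... → 21.

21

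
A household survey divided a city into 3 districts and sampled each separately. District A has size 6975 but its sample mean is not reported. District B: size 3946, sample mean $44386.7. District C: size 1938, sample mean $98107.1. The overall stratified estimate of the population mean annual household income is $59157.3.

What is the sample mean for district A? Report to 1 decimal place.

56691.4

Σ Nₕx̄ₕ = N·μ, so 6975·x̄_A = 12859·59157.3 − (3946·44386.7 + 1938·98107.1).
= 760703720.7 − 365281478 = 395422242.7.
x̄_A = 395422242.7 / 6975 = 56691.361... → 56691.4.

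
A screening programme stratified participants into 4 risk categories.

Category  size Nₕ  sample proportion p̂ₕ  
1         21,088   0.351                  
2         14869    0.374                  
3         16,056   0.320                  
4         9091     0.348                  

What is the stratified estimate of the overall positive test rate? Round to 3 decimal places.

N = 21088 + 14869 + 16056 + 9091 = 61104.
Overall proportion = Σ (Nₕ/N)·p̂ₕ.
Σ Nₕp̂ₕ = 7401.888 + 5561.006 + 5137.92 + 3163.668 = 21264.482.
21264.482 / 61104 = 0.34800... → 0.348.

0.348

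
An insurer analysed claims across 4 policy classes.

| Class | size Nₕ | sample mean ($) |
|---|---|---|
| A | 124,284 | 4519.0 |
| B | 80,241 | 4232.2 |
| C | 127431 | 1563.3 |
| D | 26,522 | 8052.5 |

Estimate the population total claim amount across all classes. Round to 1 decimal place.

1314016643.5

Estimate total by summing Nₕ·x̄ₕ over strata.
124284·4519.0 + 80241·4232.2 + 127431·1563.3 + 26522·8052.5 = 561639396 + 339595960.2 + 199212882.3 + 213568405 = 1314016643.5.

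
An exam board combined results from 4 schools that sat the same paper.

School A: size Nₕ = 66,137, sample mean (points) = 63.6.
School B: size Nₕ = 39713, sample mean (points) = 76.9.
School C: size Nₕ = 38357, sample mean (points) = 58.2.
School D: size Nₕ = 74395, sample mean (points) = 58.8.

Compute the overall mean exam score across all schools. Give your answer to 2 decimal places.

x̄_st = (Σ Nₕx̄ₕ) / (Σ Nₕ) = (66137·63.6 + 39713·76.9 + 38357·58.2 + 74395·58.8) / 218602
= 13867046.3 / 218602 = 63.4351... → 63.44.

63.44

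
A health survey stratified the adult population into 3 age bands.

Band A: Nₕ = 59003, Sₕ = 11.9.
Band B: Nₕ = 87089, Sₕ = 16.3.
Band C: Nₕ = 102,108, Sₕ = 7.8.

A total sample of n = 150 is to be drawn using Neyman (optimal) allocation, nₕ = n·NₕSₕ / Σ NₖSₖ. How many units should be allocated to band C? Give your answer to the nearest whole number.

41

Σ NₕSₕ = 59003·11.9 + 87089·16.3 + 102108·7.8 = 2918128.8.
Share for C: 796442.4/2918128.8 = 0.27293.
n_C = 150 × 0.27293 = 40.939... → 41.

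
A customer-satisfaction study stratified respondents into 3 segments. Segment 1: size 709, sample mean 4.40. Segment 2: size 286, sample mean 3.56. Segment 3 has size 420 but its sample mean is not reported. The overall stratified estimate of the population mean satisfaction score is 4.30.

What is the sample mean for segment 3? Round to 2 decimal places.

Σ Nₕx̄ₕ = N·μ, so 420·x̄_3 = 1415·4.30 − (709·4.40 + 286·3.56).
= 6084.5 − 4137.76 = 1946.74.
x̄_3 = 1946.74 / 420 = 4.6351... → 4.64.

4.64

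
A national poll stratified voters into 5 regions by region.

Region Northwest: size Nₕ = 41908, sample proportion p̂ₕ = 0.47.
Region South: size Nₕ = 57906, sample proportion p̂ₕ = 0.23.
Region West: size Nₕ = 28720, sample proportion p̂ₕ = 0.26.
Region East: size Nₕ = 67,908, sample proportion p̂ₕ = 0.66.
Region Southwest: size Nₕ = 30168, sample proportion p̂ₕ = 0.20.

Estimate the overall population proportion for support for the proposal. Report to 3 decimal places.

N = 41908 + 57906 + 28720 + 67908 + 30168 = 226610.
Overall proportion = Σ (Nₕ/N)·p̂ₕ.
Σ Nₕp̂ₕ = 19696.76 + 13318.38 + 7467.2 + 44819.28 + 6033.6 = 91335.22.
91335.22 / 226610 = 0.40305... → 0.403.

0.403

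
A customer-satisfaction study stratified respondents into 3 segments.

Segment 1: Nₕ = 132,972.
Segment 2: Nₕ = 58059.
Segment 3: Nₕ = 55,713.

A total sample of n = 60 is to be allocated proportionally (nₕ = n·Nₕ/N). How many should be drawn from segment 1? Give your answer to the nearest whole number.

Share of segment 1 = 132972/246744 = 0.53891.
Allocate 60 × 0.53891 = 32.334... → 32.

32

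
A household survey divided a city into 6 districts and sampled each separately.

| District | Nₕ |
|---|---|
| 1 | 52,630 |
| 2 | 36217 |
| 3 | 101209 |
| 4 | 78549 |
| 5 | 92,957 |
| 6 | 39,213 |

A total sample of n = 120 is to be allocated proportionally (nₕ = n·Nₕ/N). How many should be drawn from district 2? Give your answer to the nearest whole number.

11

N = 52630 + 36217 + 101209 + 78549 + 92957 + 39213 = 400775.
n_2 = 120·36217/400775 = 10.844... → 11.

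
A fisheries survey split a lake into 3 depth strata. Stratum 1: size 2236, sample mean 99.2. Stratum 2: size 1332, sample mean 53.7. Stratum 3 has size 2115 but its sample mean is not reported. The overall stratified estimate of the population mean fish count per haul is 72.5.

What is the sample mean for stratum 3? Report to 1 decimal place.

56.1

N = 2236 + 1332 + 2115 = 5683.
Overall total = μ·N = 72.5·5683 = 412017.5.
Subtract the known strata: 2236·99.2 + 1332·53.7 = 293339.6.
Remaining total for stratum 3: 412017.5 − 293339.6 = 118677.9.
Divide by its size: 118677.9 / 2115 = 56.112... → 56.1.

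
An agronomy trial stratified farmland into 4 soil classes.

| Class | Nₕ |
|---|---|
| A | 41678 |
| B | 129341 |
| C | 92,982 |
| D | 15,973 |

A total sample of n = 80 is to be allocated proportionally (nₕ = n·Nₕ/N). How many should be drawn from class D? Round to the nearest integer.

Share of class D = 15973/279974 = 0.05705.
Allocate 80 × 0.05705 = 4.564... → 5.

5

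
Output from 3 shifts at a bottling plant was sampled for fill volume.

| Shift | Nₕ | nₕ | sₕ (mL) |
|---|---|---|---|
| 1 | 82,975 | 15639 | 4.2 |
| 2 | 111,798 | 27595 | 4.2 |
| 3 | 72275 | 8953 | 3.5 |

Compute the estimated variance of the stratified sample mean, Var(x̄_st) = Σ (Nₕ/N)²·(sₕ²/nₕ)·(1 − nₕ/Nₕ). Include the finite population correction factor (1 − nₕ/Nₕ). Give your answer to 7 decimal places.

0.0002606

N = 267048; Wₕ = Nₕ/N.
shift 1: (82975/267048)²·4.2²/15639·(1 − 15639/82975) = 0.0000883701
shift 2: (111798/267048)²·4.2²/27595·(1 − 27595/111798) = 0.0000843823
shift 3: (72275/267048)²·3.5²/8953·(1 − 8953/72275) = 0.0000878075
Sum = 0.0002605599 → 0.0002606.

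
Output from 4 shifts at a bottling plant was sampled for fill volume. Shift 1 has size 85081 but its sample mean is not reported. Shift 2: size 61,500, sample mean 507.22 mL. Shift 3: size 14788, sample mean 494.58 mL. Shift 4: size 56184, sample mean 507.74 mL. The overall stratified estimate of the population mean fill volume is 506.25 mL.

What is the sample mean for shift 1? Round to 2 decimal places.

N = 85081 + 61500 + 14788 + 56184 = 217553.
Overall total = μ·N = 506.25·217553 = 110136206.25.
Subtract the known strata: 61500·507.22 + 14788·494.58 + 56184·507.74 = 67034743.2.
Remaining total for shift 1: 110136206.25 − 67034743.2 = 43101463.05.
Divide by its size: 43101463.05 / 85081 = 506.5933... → 506.59.

506.59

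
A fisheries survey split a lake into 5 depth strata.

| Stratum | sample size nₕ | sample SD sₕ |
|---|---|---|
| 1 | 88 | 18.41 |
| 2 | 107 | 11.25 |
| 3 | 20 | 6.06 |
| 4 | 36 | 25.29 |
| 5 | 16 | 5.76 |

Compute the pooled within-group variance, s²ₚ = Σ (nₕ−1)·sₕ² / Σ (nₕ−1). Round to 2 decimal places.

1: (88−1)·18.41² = 87·338.9281 = 29486.7447
2: (107−1)·11.25² = 106·126.5625 = 13415.625
3: (20−1)·6.06² = 19·36.7236 = 697.7484
4: (36−1)·25.29² = 35·639.5841 = 22385.4435
5: (16−1)·5.76² = 15·33.1776 = 497.664
Numerator = 66483.2256; denominator = Σ(nₕ−1) = 262.
s²ₚ = 66483.2256/262 = 253.7528... → 253.75.

253.75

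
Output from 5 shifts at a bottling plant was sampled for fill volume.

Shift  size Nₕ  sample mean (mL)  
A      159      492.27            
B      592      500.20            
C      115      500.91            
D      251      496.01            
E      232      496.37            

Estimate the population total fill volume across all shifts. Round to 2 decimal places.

A: 159·492.27 = 78270.93
B: 592·500.20 = 296118.4
C: 115·500.91 = 57604.65
D: 251·496.01 = 124498.51
E: 232·496.37 = 115157.84
τ̂ = Σ Nₕx̄ₕ = 671650.33.

671650.33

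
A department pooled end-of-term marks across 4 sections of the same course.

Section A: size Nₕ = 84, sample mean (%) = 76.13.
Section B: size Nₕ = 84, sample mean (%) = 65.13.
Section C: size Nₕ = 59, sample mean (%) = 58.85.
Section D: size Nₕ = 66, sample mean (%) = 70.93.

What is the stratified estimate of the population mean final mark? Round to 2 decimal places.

N = 84 + 84 + 59 + 66 = 293.
Weight each subgroup mean by Nₕ/N and sum.
Σ Nₕx̄ₕ = 84·76.13 + 84·65.13 + 59·58.85 + 66·70.93 = 6394.92 + 5470.92 + 3472.15 + 4681.38 = 20019.37.
Divide by N: 20019.37 / 293 = 68.3255... → 68.33.

68.33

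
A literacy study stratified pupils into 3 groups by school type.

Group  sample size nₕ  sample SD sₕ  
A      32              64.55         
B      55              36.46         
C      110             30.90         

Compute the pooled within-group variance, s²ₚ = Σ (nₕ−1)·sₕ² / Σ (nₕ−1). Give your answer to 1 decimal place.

1572.3

A: (32−1)·64.55² = 31·4166.7025 = 129167.7775
B: (55−1)·36.46² = 54·1329.3316 = 71783.9064
C: (110−1)·30.90² = 109·954.81 = 104074.29
Numerator = 305025.9739; denominator = Σ(nₕ−1) = 194.
s²ₚ = 305025.9739/194 = 1572.299... → 1572.3.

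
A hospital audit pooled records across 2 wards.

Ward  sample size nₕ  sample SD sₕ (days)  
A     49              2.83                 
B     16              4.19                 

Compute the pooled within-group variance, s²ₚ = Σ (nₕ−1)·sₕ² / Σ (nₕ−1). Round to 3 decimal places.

10.282

A: (49−1)·2.83² = 48·8.0089 = 384.4272
B: (16−1)·4.19² = 15·17.5561 = 263.3415
Numerator = 647.7687; denominator = Σ(nₕ−1) = 63.
s²ₚ = 647.7687/63 = 10.28204... → 10.282.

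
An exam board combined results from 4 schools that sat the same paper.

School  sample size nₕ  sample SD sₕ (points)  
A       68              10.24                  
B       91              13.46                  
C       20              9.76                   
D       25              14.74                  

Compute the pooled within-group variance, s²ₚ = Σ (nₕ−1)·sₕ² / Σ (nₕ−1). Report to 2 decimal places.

151.78

A: (68−1)·10.24² = 67·104.8576 = 7025.4592
B: (91−1)·13.46² = 90·181.1716 = 16305.444
C: (20−1)·9.76² = 19·95.2576 = 1809.8944
D: (25−1)·14.74² = 24·217.2676 = 5214.4224
Numerator = 30355.22; denominator = Σ(nₕ−1) = 200.
s²ₚ = 30355.22/200 = 151.7761 → 151.78.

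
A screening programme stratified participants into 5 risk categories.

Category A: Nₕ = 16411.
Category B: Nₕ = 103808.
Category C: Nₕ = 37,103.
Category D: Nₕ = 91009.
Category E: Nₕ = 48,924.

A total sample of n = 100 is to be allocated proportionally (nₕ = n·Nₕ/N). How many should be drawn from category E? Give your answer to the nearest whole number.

16

Share of category E = 48924/297255 = 0.16459.
Allocate 100 × 0.16459 = 16.459... → 16.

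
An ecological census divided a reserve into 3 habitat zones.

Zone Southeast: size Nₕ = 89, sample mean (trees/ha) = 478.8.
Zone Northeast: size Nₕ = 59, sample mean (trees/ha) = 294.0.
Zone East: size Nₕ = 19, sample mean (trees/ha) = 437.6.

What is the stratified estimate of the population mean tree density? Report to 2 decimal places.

408.82

x̄_st = (Σ Nₕx̄ₕ) / (Σ Nₕ) = (89·478.8 + 59·294.0 + 19·437.6) / 167
= 68273.6 / 167 = 408.8240... → 408.82.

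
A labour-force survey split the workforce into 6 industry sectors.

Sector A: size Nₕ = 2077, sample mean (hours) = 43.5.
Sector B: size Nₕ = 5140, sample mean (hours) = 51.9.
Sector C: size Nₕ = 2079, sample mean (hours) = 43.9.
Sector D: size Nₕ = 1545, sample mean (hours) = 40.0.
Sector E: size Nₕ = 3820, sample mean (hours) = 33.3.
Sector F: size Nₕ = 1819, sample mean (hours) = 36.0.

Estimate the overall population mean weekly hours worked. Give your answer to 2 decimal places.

42.65

x̄_st = (Σ Nₕx̄ₕ) / (Σ Nₕ) = (2077·43.5 + 5140·51.9 + 2079·43.9 + 1545·40.0 + 3820·33.3 + 1819·36.0) / 16480
= 702873.6 / 16480 = 42.6501... → 42.65.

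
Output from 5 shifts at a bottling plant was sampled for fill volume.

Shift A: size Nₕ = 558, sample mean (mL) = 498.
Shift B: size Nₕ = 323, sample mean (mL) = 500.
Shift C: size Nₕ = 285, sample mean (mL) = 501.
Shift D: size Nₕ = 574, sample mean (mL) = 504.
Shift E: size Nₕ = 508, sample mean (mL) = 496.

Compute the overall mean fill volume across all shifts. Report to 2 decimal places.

499.75

x̄_st = (Σ Nₕx̄ₕ) / (Σ Nₕ) = (558·498 + 323·500 + 285·501 + 574·504 + 508·496) / 2248
= 1123433 / 2248 = 499.7478... → 499.75.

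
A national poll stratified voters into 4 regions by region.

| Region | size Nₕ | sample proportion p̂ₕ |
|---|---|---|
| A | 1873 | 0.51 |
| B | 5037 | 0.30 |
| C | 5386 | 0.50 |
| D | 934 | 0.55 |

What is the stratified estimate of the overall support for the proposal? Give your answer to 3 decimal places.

0.429

Wₕ = Nₕ/N with N = 13230: 0.1416, 0.3807, 0.4071, 0.0706.
p̂_st = 0.1416·0.51 + 0.3807·0.30 + 0.4071·0.50 + 0.0706·0.55 ≈ 0.42880... → 0.429.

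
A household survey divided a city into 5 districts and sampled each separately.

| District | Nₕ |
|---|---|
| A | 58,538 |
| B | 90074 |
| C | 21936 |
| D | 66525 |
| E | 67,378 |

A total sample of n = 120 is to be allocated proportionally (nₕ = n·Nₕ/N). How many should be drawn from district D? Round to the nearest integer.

N = 58538 + 90074 + 21936 + 66525 + 67378 = 304451.
n_D = 120·66525/304451 = 26.221... → 26.

26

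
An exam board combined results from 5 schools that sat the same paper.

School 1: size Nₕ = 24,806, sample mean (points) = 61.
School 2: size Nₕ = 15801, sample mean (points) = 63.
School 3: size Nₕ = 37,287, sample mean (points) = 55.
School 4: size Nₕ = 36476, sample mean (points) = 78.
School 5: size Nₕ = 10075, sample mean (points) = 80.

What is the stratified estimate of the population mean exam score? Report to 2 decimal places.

x̄_st = (Σ Nₕx̄ₕ) / (Σ Nₕ) = (24806·61 + 15801·63 + 37287·55 + 36476·78 + 10075·80) / 124445
= 8210542 / 124445 = 65.9773... → 65.98.

65.98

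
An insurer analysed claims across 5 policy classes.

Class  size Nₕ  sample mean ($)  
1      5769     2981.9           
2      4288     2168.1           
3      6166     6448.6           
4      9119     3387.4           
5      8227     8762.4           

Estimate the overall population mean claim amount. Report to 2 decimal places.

5041.54

N = 33569; weights Wₕ = Nₕ/N = (0.1719, 0.1277, 0.1837, 0.2716, 0.2451).
x̄_st = Σ Wₕ·x̄ₕ = 0.1719·2981.9 + 0.1277·2168.1 + 0.1837·6448.6 + 0.2716·3387.4 + 0.2451·8762.4 ≈ 5041.5391...
→ 5041.54.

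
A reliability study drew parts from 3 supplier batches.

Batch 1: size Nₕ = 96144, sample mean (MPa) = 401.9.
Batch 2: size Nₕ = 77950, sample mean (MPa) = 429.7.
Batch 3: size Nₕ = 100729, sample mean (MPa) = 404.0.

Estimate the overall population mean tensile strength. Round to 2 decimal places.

N = 274823; weights Wₕ = Nₕ/N = (0.3498, 0.2836, 0.3665).
x̄_st = Σ Wₕ·x̄ₕ = 0.3498·401.9 + 0.2836·429.7 + 0.3665·404.0 ≈ 410.5548...
→ 410.55.

410.55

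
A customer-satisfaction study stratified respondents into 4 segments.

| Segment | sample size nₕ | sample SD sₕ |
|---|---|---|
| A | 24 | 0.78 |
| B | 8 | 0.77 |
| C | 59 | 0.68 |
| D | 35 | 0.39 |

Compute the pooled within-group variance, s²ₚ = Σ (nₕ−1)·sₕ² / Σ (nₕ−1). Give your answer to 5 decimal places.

A: (24−1)·0.78² = 23·0.6084 = 13.9932
B: (8−1)·0.77² = 7·0.5929 = 4.1503
C: (59−1)·0.68² = 58·0.4624 = 26.8192
D: (35−1)·0.39² = 34·0.1521 = 5.1714
Numerator = 50.1341; denominator = Σ(nₕ−1) = 122.
s²ₚ = 50.1341/122 = 0.4109352... → 0.41094.

0.41094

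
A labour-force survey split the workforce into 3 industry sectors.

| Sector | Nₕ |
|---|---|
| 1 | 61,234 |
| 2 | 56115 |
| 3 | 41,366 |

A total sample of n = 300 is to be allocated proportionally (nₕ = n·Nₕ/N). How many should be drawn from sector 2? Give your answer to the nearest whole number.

106

Share of sector 2 = 56115/158715 = 0.35356.
Allocate 300 × 0.35356 = 106.067... → 106.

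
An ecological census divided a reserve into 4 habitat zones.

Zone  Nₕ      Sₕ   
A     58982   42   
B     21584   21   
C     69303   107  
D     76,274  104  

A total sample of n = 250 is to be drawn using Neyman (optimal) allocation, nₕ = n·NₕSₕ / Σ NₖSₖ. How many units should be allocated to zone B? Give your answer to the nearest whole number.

6

A: NₕSₕ = 58982·42 = 2477244
B: NₕSₕ = 21584·21 = 453264
C: NₕSₕ = 69303·107 = 7415421
D: NₕSₕ = 76274·104 = 7932496
Σ NₕSₕ = 18278425.
n_B = 250·453264/18278425 = 6.199... → 6.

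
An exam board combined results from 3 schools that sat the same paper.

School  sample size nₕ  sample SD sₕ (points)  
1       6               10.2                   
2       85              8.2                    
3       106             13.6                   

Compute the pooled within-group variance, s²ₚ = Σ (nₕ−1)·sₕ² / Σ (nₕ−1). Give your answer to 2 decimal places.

1: (6−1)·10.2² = 5·104.04 = 520.2
2: (85−1)·8.2² = 84·67.24 = 5648.16
3: (106−1)·13.6² = 105·184.96 = 19420.8
Numerator = 25589.16; denominator = Σ(nₕ−1) = 194.
s²ₚ = 25589.16/194 = 131.9029... → 131.90.

131.90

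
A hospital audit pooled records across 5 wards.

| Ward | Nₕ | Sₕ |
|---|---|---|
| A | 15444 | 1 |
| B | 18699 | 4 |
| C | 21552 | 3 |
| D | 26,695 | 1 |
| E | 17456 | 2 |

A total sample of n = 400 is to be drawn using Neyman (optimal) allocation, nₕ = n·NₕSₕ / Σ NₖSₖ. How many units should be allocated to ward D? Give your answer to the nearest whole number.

49

A: NₕSₕ = 15444·1 = 15444
B: NₕSₕ = 18699·4 = 74796
C: NₕSₕ = 21552·3 = 64656
D: NₕSₕ = 26695·1 = 26695
E: NₕSₕ = 17456·2 = 34912
Σ NₕSₕ = 216503.
n_D = 400·26695/216503 = 49.320... → 49.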